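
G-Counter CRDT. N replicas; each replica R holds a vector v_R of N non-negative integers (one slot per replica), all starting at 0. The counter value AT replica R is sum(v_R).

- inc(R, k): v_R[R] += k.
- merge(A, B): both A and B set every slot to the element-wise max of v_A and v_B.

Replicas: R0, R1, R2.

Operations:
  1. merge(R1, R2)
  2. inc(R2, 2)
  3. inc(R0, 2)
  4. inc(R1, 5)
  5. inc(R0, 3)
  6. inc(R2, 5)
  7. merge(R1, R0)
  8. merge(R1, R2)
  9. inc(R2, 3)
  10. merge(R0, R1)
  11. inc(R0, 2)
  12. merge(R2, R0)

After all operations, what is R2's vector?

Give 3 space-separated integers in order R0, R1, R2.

Op 1: merge R1<->R2 -> R1=(0,0,0) R2=(0,0,0)
Op 2: inc R2 by 2 -> R2=(0,0,2) value=2
Op 3: inc R0 by 2 -> R0=(2,0,0) value=2
Op 4: inc R1 by 5 -> R1=(0,5,0) value=5
Op 5: inc R0 by 3 -> R0=(5,0,0) value=5
Op 6: inc R2 by 5 -> R2=(0,0,7) value=7
Op 7: merge R1<->R0 -> R1=(5,5,0) R0=(5,5,0)
Op 8: merge R1<->R2 -> R1=(5,5,7) R2=(5,5,7)
Op 9: inc R2 by 3 -> R2=(5,5,10) value=20
Op 10: merge R0<->R1 -> R0=(5,5,7) R1=(5,5,7)
Op 11: inc R0 by 2 -> R0=(7,5,7) value=19
Op 12: merge R2<->R0 -> R2=(7,5,10) R0=(7,5,10)

Answer: 7 5 10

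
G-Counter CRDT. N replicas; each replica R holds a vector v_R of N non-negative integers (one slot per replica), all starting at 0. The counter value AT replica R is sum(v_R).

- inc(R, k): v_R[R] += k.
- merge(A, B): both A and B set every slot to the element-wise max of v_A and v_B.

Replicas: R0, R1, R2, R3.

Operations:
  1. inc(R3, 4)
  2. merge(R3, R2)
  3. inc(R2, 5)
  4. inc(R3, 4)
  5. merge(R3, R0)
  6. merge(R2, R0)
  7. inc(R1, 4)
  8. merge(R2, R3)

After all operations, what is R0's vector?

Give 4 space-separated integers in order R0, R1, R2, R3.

Answer: 0 0 5 8

Derivation:
Op 1: inc R3 by 4 -> R3=(0,0,0,4) value=4
Op 2: merge R3<->R2 -> R3=(0,0,0,4) R2=(0,0,0,4)
Op 3: inc R2 by 5 -> R2=(0,0,5,4) value=9
Op 4: inc R3 by 4 -> R3=(0,0,0,8) value=8
Op 5: merge R3<->R0 -> R3=(0,0,0,8) R0=(0,0,0,8)
Op 6: merge R2<->R0 -> R2=(0,0,5,8) R0=(0,0,5,8)
Op 7: inc R1 by 4 -> R1=(0,4,0,0) value=4
Op 8: merge R2<->R3 -> R2=(0,0,5,8) R3=(0,0,5,8)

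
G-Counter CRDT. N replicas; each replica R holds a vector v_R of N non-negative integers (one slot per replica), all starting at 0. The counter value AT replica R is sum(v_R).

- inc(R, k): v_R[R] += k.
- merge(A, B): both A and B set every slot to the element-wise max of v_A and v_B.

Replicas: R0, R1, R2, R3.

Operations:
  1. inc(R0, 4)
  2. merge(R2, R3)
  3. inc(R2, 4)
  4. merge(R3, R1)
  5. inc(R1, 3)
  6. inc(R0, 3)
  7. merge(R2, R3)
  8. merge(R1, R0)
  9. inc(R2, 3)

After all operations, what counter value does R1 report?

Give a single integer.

Answer: 10

Derivation:
Op 1: inc R0 by 4 -> R0=(4,0,0,0) value=4
Op 2: merge R2<->R3 -> R2=(0,0,0,0) R3=(0,0,0,0)
Op 3: inc R2 by 4 -> R2=(0,0,4,0) value=4
Op 4: merge R3<->R1 -> R3=(0,0,0,0) R1=(0,0,0,0)
Op 5: inc R1 by 3 -> R1=(0,3,0,0) value=3
Op 6: inc R0 by 3 -> R0=(7,0,0,0) value=7
Op 7: merge R2<->R3 -> R2=(0,0,4,0) R3=(0,0,4,0)
Op 8: merge R1<->R0 -> R1=(7,3,0,0) R0=(7,3,0,0)
Op 9: inc R2 by 3 -> R2=(0,0,7,0) value=7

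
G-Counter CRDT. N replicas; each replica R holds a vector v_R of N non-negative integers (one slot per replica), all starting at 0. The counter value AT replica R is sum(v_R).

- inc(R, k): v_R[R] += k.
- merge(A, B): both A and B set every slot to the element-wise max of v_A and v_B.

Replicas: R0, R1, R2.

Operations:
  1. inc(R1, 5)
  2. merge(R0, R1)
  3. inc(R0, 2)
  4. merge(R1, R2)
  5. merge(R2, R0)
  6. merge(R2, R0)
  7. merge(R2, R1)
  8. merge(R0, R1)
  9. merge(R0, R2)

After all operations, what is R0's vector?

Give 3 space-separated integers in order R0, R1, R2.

Answer: 2 5 0

Derivation:
Op 1: inc R1 by 5 -> R1=(0,5,0) value=5
Op 2: merge R0<->R1 -> R0=(0,5,0) R1=(0,5,0)
Op 3: inc R0 by 2 -> R0=(2,5,0) value=7
Op 4: merge R1<->R2 -> R1=(0,5,0) R2=(0,5,0)
Op 5: merge R2<->R0 -> R2=(2,5,0) R0=(2,5,0)
Op 6: merge R2<->R0 -> R2=(2,5,0) R0=(2,5,0)
Op 7: merge R2<->R1 -> R2=(2,5,0) R1=(2,5,0)
Op 8: merge R0<->R1 -> R0=(2,5,0) R1=(2,5,0)
Op 9: merge R0<->R2 -> R0=(2,5,0) R2=(2,5,0)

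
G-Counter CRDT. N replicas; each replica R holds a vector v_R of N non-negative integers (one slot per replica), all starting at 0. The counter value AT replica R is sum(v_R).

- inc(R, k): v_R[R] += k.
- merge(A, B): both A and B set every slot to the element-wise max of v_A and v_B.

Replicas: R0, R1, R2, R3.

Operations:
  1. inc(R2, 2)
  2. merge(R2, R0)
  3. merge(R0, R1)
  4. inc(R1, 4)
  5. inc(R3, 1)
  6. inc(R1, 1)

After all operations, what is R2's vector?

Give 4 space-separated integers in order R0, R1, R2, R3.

Op 1: inc R2 by 2 -> R2=(0,0,2,0) value=2
Op 2: merge R2<->R0 -> R2=(0,0,2,0) R0=(0,0,2,0)
Op 3: merge R0<->R1 -> R0=(0,0,2,0) R1=(0,0,2,0)
Op 4: inc R1 by 4 -> R1=(0,4,2,0) value=6
Op 5: inc R3 by 1 -> R3=(0,0,0,1) value=1
Op 6: inc R1 by 1 -> R1=(0,5,2,0) value=7

Answer: 0 0 2 0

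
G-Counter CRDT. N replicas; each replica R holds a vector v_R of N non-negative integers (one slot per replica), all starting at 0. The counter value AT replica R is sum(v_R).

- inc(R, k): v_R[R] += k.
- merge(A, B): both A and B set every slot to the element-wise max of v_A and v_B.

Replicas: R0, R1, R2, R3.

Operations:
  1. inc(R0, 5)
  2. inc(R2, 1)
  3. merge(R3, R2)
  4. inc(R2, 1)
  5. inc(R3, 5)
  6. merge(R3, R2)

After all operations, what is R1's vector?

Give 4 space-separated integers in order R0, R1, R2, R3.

Op 1: inc R0 by 5 -> R0=(5,0,0,0) value=5
Op 2: inc R2 by 1 -> R2=(0,0,1,0) value=1
Op 3: merge R3<->R2 -> R3=(0,0,1,0) R2=(0,0,1,0)
Op 4: inc R2 by 1 -> R2=(0,0,2,0) value=2
Op 5: inc R3 by 5 -> R3=(0,0,1,5) value=6
Op 6: merge R3<->R2 -> R3=(0,0,2,5) R2=(0,0,2,5)

Answer: 0 0 0 0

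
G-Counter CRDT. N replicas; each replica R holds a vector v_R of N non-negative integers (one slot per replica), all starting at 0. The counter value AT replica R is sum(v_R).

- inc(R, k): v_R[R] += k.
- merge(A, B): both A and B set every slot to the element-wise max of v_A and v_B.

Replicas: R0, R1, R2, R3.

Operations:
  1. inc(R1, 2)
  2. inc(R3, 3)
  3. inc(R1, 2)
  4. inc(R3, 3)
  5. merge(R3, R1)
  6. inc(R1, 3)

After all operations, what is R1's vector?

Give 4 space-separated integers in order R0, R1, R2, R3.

Answer: 0 7 0 6

Derivation:
Op 1: inc R1 by 2 -> R1=(0,2,0,0) value=2
Op 2: inc R3 by 3 -> R3=(0,0,0,3) value=3
Op 3: inc R1 by 2 -> R1=(0,4,0,0) value=4
Op 4: inc R3 by 3 -> R3=(0,0,0,6) value=6
Op 5: merge R3<->R1 -> R3=(0,4,0,6) R1=(0,4,0,6)
Op 6: inc R1 by 3 -> R1=(0,7,0,6) value=13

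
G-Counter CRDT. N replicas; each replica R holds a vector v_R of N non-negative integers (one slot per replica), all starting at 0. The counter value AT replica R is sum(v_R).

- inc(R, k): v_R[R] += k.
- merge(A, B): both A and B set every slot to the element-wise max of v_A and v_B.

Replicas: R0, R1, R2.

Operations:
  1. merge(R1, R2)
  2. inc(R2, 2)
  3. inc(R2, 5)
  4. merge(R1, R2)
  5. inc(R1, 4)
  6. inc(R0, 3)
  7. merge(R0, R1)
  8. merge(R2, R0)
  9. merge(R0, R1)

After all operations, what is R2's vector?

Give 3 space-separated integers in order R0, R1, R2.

Op 1: merge R1<->R2 -> R1=(0,0,0) R2=(0,0,0)
Op 2: inc R2 by 2 -> R2=(0,0,2) value=2
Op 3: inc R2 by 5 -> R2=(0,0,7) value=7
Op 4: merge R1<->R2 -> R1=(0,0,7) R2=(0,0,7)
Op 5: inc R1 by 4 -> R1=(0,4,7) value=11
Op 6: inc R0 by 3 -> R0=(3,0,0) value=3
Op 7: merge R0<->R1 -> R0=(3,4,7) R1=(3,4,7)
Op 8: merge R2<->R0 -> R2=(3,4,7) R0=(3,4,7)
Op 9: merge R0<->R1 -> R0=(3,4,7) R1=(3,4,7)

Answer: 3 4 7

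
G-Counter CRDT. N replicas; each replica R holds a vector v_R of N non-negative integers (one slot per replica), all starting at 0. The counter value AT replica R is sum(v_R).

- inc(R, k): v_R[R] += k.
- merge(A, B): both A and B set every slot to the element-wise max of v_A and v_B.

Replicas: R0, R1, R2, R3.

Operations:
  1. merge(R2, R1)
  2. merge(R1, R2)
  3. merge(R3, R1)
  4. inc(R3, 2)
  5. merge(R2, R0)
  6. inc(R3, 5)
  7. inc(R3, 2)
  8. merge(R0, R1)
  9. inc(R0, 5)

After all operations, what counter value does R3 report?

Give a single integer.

Answer: 9

Derivation:
Op 1: merge R2<->R1 -> R2=(0,0,0,0) R1=(0,0,0,0)
Op 2: merge R1<->R2 -> R1=(0,0,0,0) R2=(0,0,0,0)
Op 3: merge R3<->R1 -> R3=(0,0,0,0) R1=(0,0,0,0)
Op 4: inc R3 by 2 -> R3=(0,0,0,2) value=2
Op 5: merge R2<->R0 -> R2=(0,0,0,0) R0=(0,0,0,0)
Op 6: inc R3 by 5 -> R3=(0,0,0,7) value=7
Op 7: inc R3 by 2 -> R3=(0,0,0,9) value=9
Op 8: merge R0<->R1 -> R0=(0,0,0,0) R1=(0,0,0,0)
Op 9: inc R0 by 5 -> R0=(5,0,0,0) value=5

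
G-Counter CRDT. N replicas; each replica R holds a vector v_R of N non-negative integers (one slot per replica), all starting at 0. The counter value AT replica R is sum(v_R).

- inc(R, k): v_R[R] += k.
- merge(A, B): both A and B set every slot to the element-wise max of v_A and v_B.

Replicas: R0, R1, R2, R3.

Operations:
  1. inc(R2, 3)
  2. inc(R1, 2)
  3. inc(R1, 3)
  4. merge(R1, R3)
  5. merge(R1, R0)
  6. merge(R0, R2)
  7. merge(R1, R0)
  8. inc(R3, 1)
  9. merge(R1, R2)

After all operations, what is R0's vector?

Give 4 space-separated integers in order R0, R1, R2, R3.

Answer: 0 5 3 0

Derivation:
Op 1: inc R2 by 3 -> R2=(0,0,3,0) value=3
Op 2: inc R1 by 2 -> R1=(0,2,0,0) value=2
Op 3: inc R1 by 3 -> R1=(0,5,0,0) value=5
Op 4: merge R1<->R3 -> R1=(0,5,0,0) R3=(0,5,0,0)
Op 5: merge R1<->R0 -> R1=(0,5,0,0) R0=(0,5,0,0)
Op 6: merge R0<->R2 -> R0=(0,5,3,0) R2=(0,5,3,0)
Op 7: merge R1<->R0 -> R1=(0,5,3,0) R0=(0,5,3,0)
Op 8: inc R3 by 1 -> R3=(0,5,0,1) value=6
Op 9: merge R1<->R2 -> R1=(0,5,3,0) R2=(0,5,3,0)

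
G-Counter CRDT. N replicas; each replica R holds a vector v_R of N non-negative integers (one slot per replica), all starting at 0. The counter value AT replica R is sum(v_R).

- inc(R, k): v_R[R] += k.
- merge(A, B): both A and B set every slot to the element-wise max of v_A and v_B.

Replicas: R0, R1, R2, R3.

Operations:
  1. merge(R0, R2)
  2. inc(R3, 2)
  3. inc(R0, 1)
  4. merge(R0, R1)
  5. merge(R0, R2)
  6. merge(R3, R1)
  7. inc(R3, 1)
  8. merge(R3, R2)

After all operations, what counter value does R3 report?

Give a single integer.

Op 1: merge R0<->R2 -> R0=(0,0,0,0) R2=(0,0,0,0)
Op 2: inc R3 by 2 -> R3=(0,0,0,2) value=2
Op 3: inc R0 by 1 -> R0=(1,0,0,0) value=1
Op 4: merge R0<->R1 -> R0=(1,0,0,0) R1=(1,0,0,0)
Op 5: merge R0<->R2 -> R0=(1,0,0,0) R2=(1,0,0,0)
Op 6: merge R3<->R1 -> R3=(1,0,0,2) R1=(1,0,0,2)
Op 7: inc R3 by 1 -> R3=(1,0,0,3) value=4
Op 8: merge R3<->R2 -> R3=(1,0,0,3) R2=(1,0,0,3)

Answer: 4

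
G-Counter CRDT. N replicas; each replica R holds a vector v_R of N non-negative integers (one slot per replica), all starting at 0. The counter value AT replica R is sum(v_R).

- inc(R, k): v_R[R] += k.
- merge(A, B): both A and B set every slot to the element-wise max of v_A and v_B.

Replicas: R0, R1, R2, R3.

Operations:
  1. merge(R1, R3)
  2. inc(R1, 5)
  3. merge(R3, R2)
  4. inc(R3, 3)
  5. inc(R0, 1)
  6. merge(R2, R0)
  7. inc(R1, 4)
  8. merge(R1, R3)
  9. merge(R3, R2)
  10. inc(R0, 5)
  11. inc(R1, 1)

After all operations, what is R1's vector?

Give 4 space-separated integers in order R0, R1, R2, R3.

Op 1: merge R1<->R3 -> R1=(0,0,0,0) R3=(0,0,0,0)
Op 2: inc R1 by 5 -> R1=(0,5,0,0) value=5
Op 3: merge R3<->R2 -> R3=(0,0,0,0) R2=(0,0,0,0)
Op 4: inc R3 by 3 -> R3=(0,0,0,3) value=3
Op 5: inc R0 by 1 -> R0=(1,0,0,0) value=1
Op 6: merge R2<->R0 -> R2=(1,0,0,0) R0=(1,0,0,0)
Op 7: inc R1 by 4 -> R1=(0,9,0,0) value=9
Op 8: merge R1<->R3 -> R1=(0,9,0,3) R3=(0,9,0,3)
Op 9: merge R3<->R2 -> R3=(1,9,0,3) R2=(1,9,0,3)
Op 10: inc R0 by 5 -> R0=(6,0,0,0) value=6
Op 11: inc R1 by 1 -> R1=(0,10,0,3) value=13

Answer: 0 10 0 3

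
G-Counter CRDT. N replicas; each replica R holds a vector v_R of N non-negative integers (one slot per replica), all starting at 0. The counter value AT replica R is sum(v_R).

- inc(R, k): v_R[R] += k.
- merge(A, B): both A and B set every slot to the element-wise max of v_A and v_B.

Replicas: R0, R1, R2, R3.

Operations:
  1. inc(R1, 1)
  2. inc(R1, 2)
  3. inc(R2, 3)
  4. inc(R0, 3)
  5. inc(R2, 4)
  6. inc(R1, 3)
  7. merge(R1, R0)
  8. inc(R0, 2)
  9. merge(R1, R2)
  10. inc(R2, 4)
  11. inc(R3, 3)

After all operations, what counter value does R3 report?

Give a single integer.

Answer: 3

Derivation:
Op 1: inc R1 by 1 -> R1=(0,1,0,0) value=1
Op 2: inc R1 by 2 -> R1=(0,3,0,0) value=3
Op 3: inc R2 by 3 -> R2=(0,0,3,0) value=3
Op 4: inc R0 by 3 -> R0=(3,0,0,0) value=3
Op 5: inc R2 by 4 -> R2=(0,0,7,0) value=7
Op 6: inc R1 by 3 -> R1=(0,6,0,0) value=6
Op 7: merge R1<->R0 -> R1=(3,6,0,0) R0=(3,6,0,0)
Op 8: inc R0 by 2 -> R0=(5,6,0,0) value=11
Op 9: merge R1<->R2 -> R1=(3,6,7,0) R2=(3,6,7,0)
Op 10: inc R2 by 4 -> R2=(3,6,11,0) value=20
Op 11: inc R3 by 3 -> R3=(0,0,0,3) value=3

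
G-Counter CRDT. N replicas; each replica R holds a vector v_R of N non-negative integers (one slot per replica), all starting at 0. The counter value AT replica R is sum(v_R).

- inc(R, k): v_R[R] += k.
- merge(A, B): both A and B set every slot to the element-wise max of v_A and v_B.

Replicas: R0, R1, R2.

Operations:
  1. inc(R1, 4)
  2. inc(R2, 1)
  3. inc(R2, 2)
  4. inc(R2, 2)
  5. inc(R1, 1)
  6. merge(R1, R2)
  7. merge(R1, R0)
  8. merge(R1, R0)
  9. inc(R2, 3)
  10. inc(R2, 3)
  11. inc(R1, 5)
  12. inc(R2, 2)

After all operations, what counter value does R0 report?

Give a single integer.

Op 1: inc R1 by 4 -> R1=(0,4,0) value=4
Op 2: inc R2 by 1 -> R2=(0,0,1) value=1
Op 3: inc R2 by 2 -> R2=(0,0,3) value=3
Op 4: inc R2 by 2 -> R2=(0,0,5) value=5
Op 5: inc R1 by 1 -> R1=(0,5,0) value=5
Op 6: merge R1<->R2 -> R1=(0,5,5) R2=(0,5,5)
Op 7: merge R1<->R0 -> R1=(0,5,5) R0=(0,5,5)
Op 8: merge R1<->R0 -> R1=(0,5,5) R0=(0,5,5)
Op 9: inc R2 by 3 -> R2=(0,5,8) value=13
Op 10: inc R2 by 3 -> R2=(0,5,11) value=16
Op 11: inc R1 by 5 -> R1=(0,10,5) value=15
Op 12: inc R2 by 2 -> R2=(0,5,13) value=18

Answer: 10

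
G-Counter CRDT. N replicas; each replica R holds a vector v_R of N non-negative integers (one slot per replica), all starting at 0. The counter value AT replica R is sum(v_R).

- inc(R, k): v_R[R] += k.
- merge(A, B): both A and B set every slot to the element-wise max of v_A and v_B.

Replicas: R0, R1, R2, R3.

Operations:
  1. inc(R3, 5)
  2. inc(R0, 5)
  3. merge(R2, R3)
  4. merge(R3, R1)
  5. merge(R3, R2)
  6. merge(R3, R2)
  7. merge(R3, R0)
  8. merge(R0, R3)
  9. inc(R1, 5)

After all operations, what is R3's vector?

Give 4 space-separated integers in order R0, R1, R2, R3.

Answer: 5 0 0 5

Derivation:
Op 1: inc R3 by 5 -> R3=(0,0,0,5) value=5
Op 2: inc R0 by 5 -> R0=(5,0,0,0) value=5
Op 3: merge R2<->R3 -> R2=(0,0,0,5) R3=(0,0,0,5)
Op 4: merge R3<->R1 -> R3=(0,0,0,5) R1=(0,0,0,5)
Op 5: merge R3<->R2 -> R3=(0,0,0,5) R2=(0,0,0,5)
Op 6: merge R3<->R2 -> R3=(0,0,0,5) R2=(0,0,0,5)
Op 7: merge R3<->R0 -> R3=(5,0,0,5) R0=(5,0,0,5)
Op 8: merge R0<->R3 -> R0=(5,0,0,5) R3=(5,0,0,5)
Op 9: inc R1 by 5 -> R1=(0,5,0,5) value=10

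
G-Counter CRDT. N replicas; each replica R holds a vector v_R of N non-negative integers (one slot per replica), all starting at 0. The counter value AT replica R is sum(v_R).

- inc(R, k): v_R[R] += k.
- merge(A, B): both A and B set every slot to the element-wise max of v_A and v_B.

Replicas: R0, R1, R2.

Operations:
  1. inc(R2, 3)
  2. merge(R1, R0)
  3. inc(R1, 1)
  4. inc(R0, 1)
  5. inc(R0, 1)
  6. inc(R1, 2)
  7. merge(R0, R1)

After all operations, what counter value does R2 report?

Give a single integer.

Answer: 3

Derivation:
Op 1: inc R2 by 3 -> R2=(0,0,3) value=3
Op 2: merge R1<->R0 -> R1=(0,0,0) R0=(0,0,0)
Op 3: inc R1 by 1 -> R1=(0,1,0) value=1
Op 4: inc R0 by 1 -> R0=(1,0,0) value=1
Op 5: inc R0 by 1 -> R0=(2,0,0) value=2
Op 6: inc R1 by 2 -> R1=(0,3,0) value=3
Op 7: merge R0<->R1 -> R0=(2,3,0) R1=(2,3,0)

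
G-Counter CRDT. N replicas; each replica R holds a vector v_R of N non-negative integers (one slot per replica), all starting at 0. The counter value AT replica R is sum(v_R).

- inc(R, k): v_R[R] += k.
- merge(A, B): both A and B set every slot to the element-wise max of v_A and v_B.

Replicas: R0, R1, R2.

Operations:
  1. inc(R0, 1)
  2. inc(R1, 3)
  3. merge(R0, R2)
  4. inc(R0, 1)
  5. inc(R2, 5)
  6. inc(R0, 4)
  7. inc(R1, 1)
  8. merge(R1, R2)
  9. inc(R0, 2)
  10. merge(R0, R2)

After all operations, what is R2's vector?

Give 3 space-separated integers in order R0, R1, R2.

Answer: 8 4 5

Derivation:
Op 1: inc R0 by 1 -> R0=(1,0,0) value=1
Op 2: inc R1 by 3 -> R1=(0,3,0) value=3
Op 3: merge R0<->R2 -> R0=(1,0,0) R2=(1,0,0)
Op 4: inc R0 by 1 -> R0=(2,0,0) value=2
Op 5: inc R2 by 5 -> R2=(1,0,5) value=6
Op 6: inc R0 by 4 -> R0=(6,0,0) value=6
Op 7: inc R1 by 1 -> R1=(0,4,0) value=4
Op 8: merge R1<->R2 -> R1=(1,4,5) R2=(1,4,5)
Op 9: inc R0 by 2 -> R0=(8,0,0) value=8
Op 10: merge R0<->R2 -> R0=(8,4,5) R2=(8,4,5)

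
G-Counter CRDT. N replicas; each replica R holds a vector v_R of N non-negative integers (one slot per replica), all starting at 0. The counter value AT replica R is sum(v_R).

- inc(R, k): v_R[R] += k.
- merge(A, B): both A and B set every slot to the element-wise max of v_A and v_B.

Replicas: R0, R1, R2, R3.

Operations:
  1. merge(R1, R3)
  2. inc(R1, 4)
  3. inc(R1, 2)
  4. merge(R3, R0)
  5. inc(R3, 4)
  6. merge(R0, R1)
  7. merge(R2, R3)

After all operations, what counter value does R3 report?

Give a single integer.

Answer: 4

Derivation:
Op 1: merge R1<->R3 -> R1=(0,0,0,0) R3=(0,0,0,0)
Op 2: inc R1 by 4 -> R1=(0,4,0,0) value=4
Op 3: inc R1 by 2 -> R1=(0,6,0,0) value=6
Op 4: merge R3<->R0 -> R3=(0,0,0,0) R0=(0,0,0,0)
Op 5: inc R3 by 4 -> R3=(0,0,0,4) value=4
Op 6: merge R0<->R1 -> R0=(0,6,0,0) R1=(0,6,0,0)
Op 7: merge R2<->R3 -> R2=(0,0,0,4) R3=(0,0,0,4)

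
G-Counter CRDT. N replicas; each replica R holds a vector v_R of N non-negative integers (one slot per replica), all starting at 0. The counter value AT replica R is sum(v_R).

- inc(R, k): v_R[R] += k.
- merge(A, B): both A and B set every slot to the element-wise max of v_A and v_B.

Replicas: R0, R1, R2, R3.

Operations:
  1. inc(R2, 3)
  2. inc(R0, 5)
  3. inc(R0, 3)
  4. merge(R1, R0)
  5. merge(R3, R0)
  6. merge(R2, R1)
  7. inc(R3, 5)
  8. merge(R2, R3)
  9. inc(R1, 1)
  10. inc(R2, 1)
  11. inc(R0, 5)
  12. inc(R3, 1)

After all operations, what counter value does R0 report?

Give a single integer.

Answer: 13

Derivation:
Op 1: inc R2 by 3 -> R2=(0,0,3,0) value=3
Op 2: inc R0 by 5 -> R0=(5,0,0,0) value=5
Op 3: inc R0 by 3 -> R0=(8,0,0,0) value=8
Op 4: merge R1<->R0 -> R1=(8,0,0,0) R0=(8,0,0,0)
Op 5: merge R3<->R0 -> R3=(8,0,0,0) R0=(8,0,0,0)
Op 6: merge R2<->R1 -> R2=(8,0,3,0) R1=(8,0,3,0)
Op 7: inc R3 by 5 -> R3=(8,0,0,5) value=13
Op 8: merge R2<->R3 -> R2=(8,0,3,5) R3=(8,0,3,5)
Op 9: inc R1 by 1 -> R1=(8,1,3,0) value=12
Op 10: inc R2 by 1 -> R2=(8,0,4,5) value=17
Op 11: inc R0 by 5 -> R0=(13,0,0,0) value=13
Op 12: inc R3 by 1 -> R3=(8,0,3,6) value=17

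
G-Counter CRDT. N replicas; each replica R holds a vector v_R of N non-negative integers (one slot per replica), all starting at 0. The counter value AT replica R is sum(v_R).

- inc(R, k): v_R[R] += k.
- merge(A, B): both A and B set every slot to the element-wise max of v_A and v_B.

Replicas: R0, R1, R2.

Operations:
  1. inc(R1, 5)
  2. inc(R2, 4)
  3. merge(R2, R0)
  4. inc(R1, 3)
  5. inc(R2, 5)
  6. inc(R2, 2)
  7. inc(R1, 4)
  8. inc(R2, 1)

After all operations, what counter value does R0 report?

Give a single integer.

Answer: 4

Derivation:
Op 1: inc R1 by 5 -> R1=(0,5,0) value=5
Op 2: inc R2 by 4 -> R2=(0,0,4) value=4
Op 3: merge R2<->R0 -> R2=(0,0,4) R0=(0,0,4)
Op 4: inc R1 by 3 -> R1=(0,8,0) value=8
Op 5: inc R2 by 5 -> R2=(0,0,9) value=9
Op 6: inc R2 by 2 -> R2=(0,0,11) value=11
Op 7: inc R1 by 4 -> R1=(0,12,0) value=12
Op 8: inc R2 by 1 -> R2=(0,0,12) value=12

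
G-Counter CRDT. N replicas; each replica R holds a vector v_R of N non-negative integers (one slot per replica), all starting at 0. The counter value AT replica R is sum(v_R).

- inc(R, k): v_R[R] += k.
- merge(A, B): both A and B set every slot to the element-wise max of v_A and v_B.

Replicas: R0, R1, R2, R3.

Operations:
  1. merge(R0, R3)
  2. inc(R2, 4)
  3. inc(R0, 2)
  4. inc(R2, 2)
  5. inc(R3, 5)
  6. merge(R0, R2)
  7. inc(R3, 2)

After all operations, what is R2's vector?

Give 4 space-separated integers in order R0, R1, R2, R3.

Answer: 2 0 6 0

Derivation:
Op 1: merge R0<->R3 -> R0=(0,0,0,0) R3=(0,0,0,0)
Op 2: inc R2 by 4 -> R2=(0,0,4,0) value=4
Op 3: inc R0 by 2 -> R0=(2,0,0,0) value=2
Op 4: inc R2 by 2 -> R2=(0,0,6,0) value=6
Op 5: inc R3 by 5 -> R3=(0,0,0,5) value=5
Op 6: merge R0<->R2 -> R0=(2,0,6,0) R2=(2,0,6,0)
Op 7: inc R3 by 2 -> R3=(0,0,0,7) value=7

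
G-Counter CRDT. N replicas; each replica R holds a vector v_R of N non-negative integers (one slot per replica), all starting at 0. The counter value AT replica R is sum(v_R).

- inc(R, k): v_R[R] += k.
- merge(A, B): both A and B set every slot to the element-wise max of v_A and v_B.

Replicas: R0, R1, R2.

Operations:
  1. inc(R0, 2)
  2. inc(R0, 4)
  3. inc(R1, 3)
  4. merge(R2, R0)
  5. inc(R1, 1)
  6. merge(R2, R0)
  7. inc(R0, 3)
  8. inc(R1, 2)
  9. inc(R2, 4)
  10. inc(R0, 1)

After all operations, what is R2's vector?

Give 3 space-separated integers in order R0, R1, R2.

Op 1: inc R0 by 2 -> R0=(2,0,0) value=2
Op 2: inc R0 by 4 -> R0=(6,0,0) value=6
Op 3: inc R1 by 3 -> R1=(0,3,0) value=3
Op 4: merge R2<->R0 -> R2=(6,0,0) R0=(6,0,0)
Op 5: inc R1 by 1 -> R1=(0,4,0) value=4
Op 6: merge R2<->R0 -> R2=(6,0,0) R0=(6,0,0)
Op 7: inc R0 by 3 -> R0=(9,0,0) value=9
Op 8: inc R1 by 2 -> R1=(0,6,0) value=6
Op 9: inc R2 by 4 -> R2=(6,0,4) value=10
Op 10: inc R0 by 1 -> R0=(10,0,0) value=10

Answer: 6 0 4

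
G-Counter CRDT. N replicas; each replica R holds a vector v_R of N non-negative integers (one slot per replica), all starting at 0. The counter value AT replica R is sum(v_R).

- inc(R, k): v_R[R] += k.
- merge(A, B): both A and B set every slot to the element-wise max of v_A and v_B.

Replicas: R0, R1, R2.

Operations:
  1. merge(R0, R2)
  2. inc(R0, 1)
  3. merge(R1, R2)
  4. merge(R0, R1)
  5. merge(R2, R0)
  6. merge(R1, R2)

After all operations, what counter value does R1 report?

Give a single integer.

Op 1: merge R0<->R2 -> R0=(0,0,0) R2=(0,0,0)
Op 2: inc R0 by 1 -> R0=(1,0,0) value=1
Op 3: merge R1<->R2 -> R1=(0,0,0) R2=(0,0,0)
Op 4: merge R0<->R1 -> R0=(1,0,0) R1=(1,0,0)
Op 5: merge R2<->R0 -> R2=(1,0,0) R0=(1,0,0)
Op 6: merge R1<->R2 -> R1=(1,0,0) R2=(1,0,0)

Answer: 1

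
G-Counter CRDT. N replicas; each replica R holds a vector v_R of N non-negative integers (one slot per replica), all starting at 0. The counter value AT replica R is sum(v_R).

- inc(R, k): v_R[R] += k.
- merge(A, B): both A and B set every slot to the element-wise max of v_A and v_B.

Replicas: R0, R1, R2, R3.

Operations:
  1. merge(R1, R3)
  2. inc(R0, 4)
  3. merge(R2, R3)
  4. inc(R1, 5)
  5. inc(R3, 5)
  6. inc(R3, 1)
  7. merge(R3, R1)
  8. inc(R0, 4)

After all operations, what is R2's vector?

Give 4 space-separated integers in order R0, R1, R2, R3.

Op 1: merge R1<->R3 -> R1=(0,0,0,0) R3=(0,0,0,0)
Op 2: inc R0 by 4 -> R0=(4,0,0,0) value=4
Op 3: merge R2<->R3 -> R2=(0,0,0,0) R3=(0,0,0,0)
Op 4: inc R1 by 5 -> R1=(0,5,0,0) value=5
Op 5: inc R3 by 5 -> R3=(0,0,0,5) value=5
Op 6: inc R3 by 1 -> R3=(0,0,0,6) value=6
Op 7: merge R3<->R1 -> R3=(0,5,0,6) R1=(0,5,0,6)
Op 8: inc R0 by 4 -> R0=(8,0,0,0) value=8

Answer: 0 0 0 0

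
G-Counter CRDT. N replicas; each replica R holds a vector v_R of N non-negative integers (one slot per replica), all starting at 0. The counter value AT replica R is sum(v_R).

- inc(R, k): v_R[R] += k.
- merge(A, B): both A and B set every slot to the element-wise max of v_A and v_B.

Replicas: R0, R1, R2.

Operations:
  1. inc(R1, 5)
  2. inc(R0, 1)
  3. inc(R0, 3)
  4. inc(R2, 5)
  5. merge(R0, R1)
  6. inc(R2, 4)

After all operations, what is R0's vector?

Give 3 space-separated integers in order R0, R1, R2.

Answer: 4 5 0

Derivation:
Op 1: inc R1 by 5 -> R1=(0,5,0) value=5
Op 2: inc R0 by 1 -> R0=(1,0,0) value=1
Op 3: inc R0 by 3 -> R0=(4,0,0) value=4
Op 4: inc R2 by 5 -> R2=(0,0,5) value=5
Op 5: merge R0<->R1 -> R0=(4,5,0) R1=(4,5,0)
Op 6: inc R2 by 4 -> R2=(0,0,9) value=9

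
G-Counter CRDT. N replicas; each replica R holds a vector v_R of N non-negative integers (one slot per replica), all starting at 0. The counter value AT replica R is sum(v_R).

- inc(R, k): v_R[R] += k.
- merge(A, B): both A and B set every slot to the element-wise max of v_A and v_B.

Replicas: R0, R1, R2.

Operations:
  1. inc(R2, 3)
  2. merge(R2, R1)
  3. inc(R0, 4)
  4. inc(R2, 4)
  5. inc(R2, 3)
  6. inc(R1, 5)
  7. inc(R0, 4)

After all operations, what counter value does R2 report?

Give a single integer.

Op 1: inc R2 by 3 -> R2=(0,0,3) value=3
Op 2: merge R2<->R1 -> R2=(0,0,3) R1=(0,0,3)
Op 3: inc R0 by 4 -> R0=(4,0,0) value=4
Op 4: inc R2 by 4 -> R2=(0,0,7) value=7
Op 5: inc R2 by 3 -> R2=(0,0,10) value=10
Op 6: inc R1 by 5 -> R1=(0,5,3) value=8
Op 7: inc R0 by 4 -> R0=(8,0,0) value=8

Answer: 10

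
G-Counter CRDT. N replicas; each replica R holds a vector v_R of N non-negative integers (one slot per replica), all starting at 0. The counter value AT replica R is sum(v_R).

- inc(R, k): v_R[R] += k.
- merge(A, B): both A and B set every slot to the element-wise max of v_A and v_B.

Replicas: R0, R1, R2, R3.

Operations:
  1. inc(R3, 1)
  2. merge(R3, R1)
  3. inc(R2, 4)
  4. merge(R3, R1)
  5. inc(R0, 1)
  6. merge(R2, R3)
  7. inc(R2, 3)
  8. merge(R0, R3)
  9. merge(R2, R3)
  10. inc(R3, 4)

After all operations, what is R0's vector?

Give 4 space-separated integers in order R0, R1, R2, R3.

Answer: 1 0 4 1

Derivation:
Op 1: inc R3 by 1 -> R3=(0,0,0,1) value=1
Op 2: merge R3<->R1 -> R3=(0,0,0,1) R1=(0,0,0,1)
Op 3: inc R2 by 4 -> R2=(0,0,4,0) value=4
Op 4: merge R3<->R1 -> R3=(0,0,0,1) R1=(0,0,0,1)
Op 5: inc R0 by 1 -> R0=(1,0,0,0) value=1
Op 6: merge R2<->R3 -> R2=(0,0,4,1) R3=(0,0,4,1)
Op 7: inc R2 by 3 -> R2=(0,0,7,1) value=8
Op 8: merge R0<->R3 -> R0=(1,0,4,1) R3=(1,0,4,1)
Op 9: merge R2<->R3 -> R2=(1,0,7,1) R3=(1,0,7,1)
Op 10: inc R3 by 4 -> R3=(1,0,7,5) value=13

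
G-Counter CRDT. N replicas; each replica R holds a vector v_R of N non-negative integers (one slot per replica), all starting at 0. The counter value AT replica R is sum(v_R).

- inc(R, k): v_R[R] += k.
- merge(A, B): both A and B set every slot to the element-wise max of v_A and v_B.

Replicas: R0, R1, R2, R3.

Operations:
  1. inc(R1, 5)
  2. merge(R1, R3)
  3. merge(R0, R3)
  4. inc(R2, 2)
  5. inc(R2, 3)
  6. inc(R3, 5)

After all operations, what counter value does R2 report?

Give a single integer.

Op 1: inc R1 by 5 -> R1=(0,5,0,0) value=5
Op 2: merge R1<->R3 -> R1=(0,5,0,0) R3=(0,5,0,0)
Op 3: merge R0<->R3 -> R0=(0,5,0,0) R3=(0,5,0,0)
Op 4: inc R2 by 2 -> R2=(0,0,2,0) value=2
Op 5: inc R2 by 3 -> R2=(0,0,5,0) value=5
Op 6: inc R3 by 5 -> R3=(0,5,0,5) value=10

Answer: 5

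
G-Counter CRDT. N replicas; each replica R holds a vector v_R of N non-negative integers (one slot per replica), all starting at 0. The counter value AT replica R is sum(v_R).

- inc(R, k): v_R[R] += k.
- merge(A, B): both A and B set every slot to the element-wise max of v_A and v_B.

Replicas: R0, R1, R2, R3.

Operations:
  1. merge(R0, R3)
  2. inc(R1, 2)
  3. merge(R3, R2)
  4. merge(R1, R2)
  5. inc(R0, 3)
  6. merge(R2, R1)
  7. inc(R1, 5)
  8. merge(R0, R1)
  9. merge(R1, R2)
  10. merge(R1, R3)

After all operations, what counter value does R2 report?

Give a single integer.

Answer: 10

Derivation:
Op 1: merge R0<->R3 -> R0=(0,0,0,0) R3=(0,0,0,0)
Op 2: inc R1 by 2 -> R1=(0,2,0,0) value=2
Op 3: merge R3<->R2 -> R3=(0,0,0,0) R2=(0,0,0,0)
Op 4: merge R1<->R2 -> R1=(0,2,0,0) R2=(0,2,0,0)
Op 5: inc R0 by 3 -> R0=(3,0,0,0) value=3
Op 6: merge R2<->R1 -> R2=(0,2,0,0) R1=(0,2,0,0)
Op 7: inc R1 by 5 -> R1=(0,7,0,0) value=7
Op 8: merge R0<->R1 -> R0=(3,7,0,0) R1=(3,7,0,0)
Op 9: merge R1<->R2 -> R1=(3,7,0,0) R2=(3,7,0,0)
Op 10: merge R1<->R3 -> R1=(3,7,0,0) R3=(3,7,0,0)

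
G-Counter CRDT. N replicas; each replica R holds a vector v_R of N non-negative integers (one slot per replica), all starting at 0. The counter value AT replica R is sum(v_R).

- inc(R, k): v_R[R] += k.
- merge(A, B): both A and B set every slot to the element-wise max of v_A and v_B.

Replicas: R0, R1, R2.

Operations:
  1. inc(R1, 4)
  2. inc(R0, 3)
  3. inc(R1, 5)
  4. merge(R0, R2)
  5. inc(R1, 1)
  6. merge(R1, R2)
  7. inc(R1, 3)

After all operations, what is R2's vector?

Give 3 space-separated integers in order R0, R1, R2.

Op 1: inc R1 by 4 -> R1=(0,4,0) value=4
Op 2: inc R0 by 3 -> R0=(3,0,0) value=3
Op 3: inc R1 by 5 -> R1=(0,9,0) value=9
Op 4: merge R0<->R2 -> R0=(3,0,0) R2=(3,0,0)
Op 5: inc R1 by 1 -> R1=(0,10,0) value=10
Op 6: merge R1<->R2 -> R1=(3,10,0) R2=(3,10,0)
Op 7: inc R1 by 3 -> R1=(3,13,0) value=16

Answer: 3 10 0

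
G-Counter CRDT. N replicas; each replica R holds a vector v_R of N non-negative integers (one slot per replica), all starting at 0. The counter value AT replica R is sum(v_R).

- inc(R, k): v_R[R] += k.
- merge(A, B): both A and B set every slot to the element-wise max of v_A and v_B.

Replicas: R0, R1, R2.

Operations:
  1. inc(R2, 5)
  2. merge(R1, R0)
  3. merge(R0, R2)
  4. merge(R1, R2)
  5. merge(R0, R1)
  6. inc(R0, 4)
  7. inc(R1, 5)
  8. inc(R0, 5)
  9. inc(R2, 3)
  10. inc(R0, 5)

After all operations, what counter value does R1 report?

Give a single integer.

Op 1: inc R2 by 5 -> R2=(0,0,5) value=5
Op 2: merge R1<->R0 -> R1=(0,0,0) R0=(0,0,0)
Op 3: merge R0<->R2 -> R0=(0,0,5) R2=(0,0,5)
Op 4: merge R1<->R2 -> R1=(0,0,5) R2=(0,0,5)
Op 5: merge R0<->R1 -> R0=(0,0,5) R1=(0,0,5)
Op 6: inc R0 by 4 -> R0=(4,0,5) value=9
Op 7: inc R1 by 5 -> R1=(0,5,5) value=10
Op 8: inc R0 by 5 -> R0=(9,0,5) value=14
Op 9: inc R2 by 3 -> R2=(0,0,8) value=8
Op 10: inc R0 by 5 -> R0=(14,0,5) value=19

Answer: 10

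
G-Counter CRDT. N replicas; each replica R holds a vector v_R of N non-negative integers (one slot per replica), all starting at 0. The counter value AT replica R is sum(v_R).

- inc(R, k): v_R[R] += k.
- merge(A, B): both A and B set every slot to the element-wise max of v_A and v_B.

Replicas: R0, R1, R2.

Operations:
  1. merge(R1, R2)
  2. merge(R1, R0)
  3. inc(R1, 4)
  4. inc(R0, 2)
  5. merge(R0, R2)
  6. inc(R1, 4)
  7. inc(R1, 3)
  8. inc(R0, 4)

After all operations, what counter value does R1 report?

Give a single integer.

Op 1: merge R1<->R2 -> R1=(0,0,0) R2=(0,0,0)
Op 2: merge R1<->R0 -> R1=(0,0,0) R0=(0,0,0)
Op 3: inc R1 by 4 -> R1=(0,4,0) value=4
Op 4: inc R0 by 2 -> R0=(2,0,0) value=2
Op 5: merge R0<->R2 -> R0=(2,0,0) R2=(2,0,0)
Op 6: inc R1 by 4 -> R1=(0,8,0) value=8
Op 7: inc R1 by 3 -> R1=(0,11,0) value=11
Op 8: inc R0 by 4 -> R0=(6,0,0) value=6

Answer: 11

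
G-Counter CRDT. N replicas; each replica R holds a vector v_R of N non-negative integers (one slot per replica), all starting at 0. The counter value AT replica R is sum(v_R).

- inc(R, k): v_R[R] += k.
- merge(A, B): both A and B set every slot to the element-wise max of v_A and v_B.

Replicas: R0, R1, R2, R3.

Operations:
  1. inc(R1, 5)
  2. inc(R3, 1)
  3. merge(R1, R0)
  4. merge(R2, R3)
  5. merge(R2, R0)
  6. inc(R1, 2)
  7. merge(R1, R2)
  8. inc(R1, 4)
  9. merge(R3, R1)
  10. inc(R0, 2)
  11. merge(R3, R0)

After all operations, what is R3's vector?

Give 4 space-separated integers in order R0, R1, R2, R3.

Answer: 2 11 0 1

Derivation:
Op 1: inc R1 by 5 -> R1=(0,5,0,0) value=5
Op 2: inc R3 by 1 -> R3=(0,0,0,1) value=1
Op 3: merge R1<->R0 -> R1=(0,5,0,0) R0=(0,5,0,0)
Op 4: merge R2<->R3 -> R2=(0,0,0,1) R3=(0,0,0,1)
Op 5: merge R2<->R0 -> R2=(0,5,0,1) R0=(0,5,0,1)
Op 6: inc R1 by 2 -> R1=(0,7,0,0) value=7
Op 7: merge R1<->R2 -> R1=(0,7,0,1) R2=(0,7,0,1)
Op 8: inc R1 by 4 -> R1=(0,11,0,1) value=12
Op 9: merge R3<->R1 -> R3=(0,11,0,1) R1=(0,11,0,1)
Op 10: inc R0 by 2 -> R0=(2,5,0,1) value=8
Op 11: merge R3<->R0 -> R3=(2,11,0,1) R0=(2,11,0,1)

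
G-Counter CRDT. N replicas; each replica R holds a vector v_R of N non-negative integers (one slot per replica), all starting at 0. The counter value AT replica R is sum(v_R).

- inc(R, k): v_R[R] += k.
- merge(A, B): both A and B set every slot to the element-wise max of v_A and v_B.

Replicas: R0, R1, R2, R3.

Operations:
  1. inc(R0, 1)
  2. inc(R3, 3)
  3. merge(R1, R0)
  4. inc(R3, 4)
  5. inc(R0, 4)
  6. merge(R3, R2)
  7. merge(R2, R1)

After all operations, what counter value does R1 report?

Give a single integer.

Op 1: inc R0 by 1 -> R0=(1,0,0,0) value=1
Op 2: inc R3 by 3 -> R3=(0,0,0,3) value=3
Op 3: merge R1<->R0 -> R1=(1,0,0,0) R0=(1,0,0,0)
Op 4: inc R3 by 4 -> R3=(0,0,0,7) value=7
Op 5: inc R0 by 4 -> R0=(5,0,0,0) value=5
Op 6: merge R3<->R2 -> R3=(0,0,0,7) R2=(0,0,0,7)
Op 7: merge R2<->R1 -> R2=(1,0,0,7) R1=(1,0,0,7)

Answer: 8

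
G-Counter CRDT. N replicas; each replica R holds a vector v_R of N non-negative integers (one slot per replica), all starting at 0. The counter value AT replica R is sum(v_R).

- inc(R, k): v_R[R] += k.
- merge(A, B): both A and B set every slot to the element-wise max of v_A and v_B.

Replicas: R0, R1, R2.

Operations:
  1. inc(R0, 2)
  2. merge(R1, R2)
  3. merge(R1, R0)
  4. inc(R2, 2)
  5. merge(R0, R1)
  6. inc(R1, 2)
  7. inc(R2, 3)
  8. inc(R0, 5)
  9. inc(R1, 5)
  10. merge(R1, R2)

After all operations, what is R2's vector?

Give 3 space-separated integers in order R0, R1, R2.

Answer: 2 7 5

Derivation:
Op 1: inc R0 by 2 -> R0=(2,0,0) value=2
Op 2: merge R1<->R2 -> R1=(0,0,0) R2=(0,0,0)
Op 3: merge R1<->R0 -> R1=(2,0,0) R0=(2,0,0)
Op 4: inc R2 by 2 -> R2=(0,0,2) value=2
Op 5: merge R0<->R1 -> R0=(2,0,0) R1=(2,0,0)
Op 6: inc R1 by 2 -> R1=(2,2,0) value=4
Op 7: inc R2 by 3 -> R2=(0,0,5) value=5
Op 8: inc R0 by 5 -> R0=(7,0,0) value=7
Op 9: inc R1 by 5 -> R1=(2,7,0) value=9
Op 10: merge R1<->R2 -> R1=(2,7,5) R2=(2,7,5)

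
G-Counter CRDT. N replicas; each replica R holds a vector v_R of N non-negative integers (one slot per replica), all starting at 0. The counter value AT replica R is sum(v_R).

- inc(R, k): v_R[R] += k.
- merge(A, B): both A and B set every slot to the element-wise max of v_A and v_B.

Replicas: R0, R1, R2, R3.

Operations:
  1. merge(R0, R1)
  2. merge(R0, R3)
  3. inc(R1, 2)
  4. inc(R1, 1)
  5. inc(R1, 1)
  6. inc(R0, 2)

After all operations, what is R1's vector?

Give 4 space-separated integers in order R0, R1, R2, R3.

Op 1: merge R0<->R1 -> R0=(0,0,0,0) R1=(0,0,0,0)
Op 2: merge R0<->R3 -> R0=(0,0,0,0) R3=(0,0,0,0)
Op 3: inc R1 by 2 -> R1=(0,2,0,0) value=2
Op 4: inc R1 by 1 -> R1=(0,3,0,0) value=3
Op 5: inc R1 by 1 -> R1=(0,4,0,0) value=4
Op 6: inc R0 by 2 -> R0=(2,0,0,0) value=2

Answer: 0 4 0 0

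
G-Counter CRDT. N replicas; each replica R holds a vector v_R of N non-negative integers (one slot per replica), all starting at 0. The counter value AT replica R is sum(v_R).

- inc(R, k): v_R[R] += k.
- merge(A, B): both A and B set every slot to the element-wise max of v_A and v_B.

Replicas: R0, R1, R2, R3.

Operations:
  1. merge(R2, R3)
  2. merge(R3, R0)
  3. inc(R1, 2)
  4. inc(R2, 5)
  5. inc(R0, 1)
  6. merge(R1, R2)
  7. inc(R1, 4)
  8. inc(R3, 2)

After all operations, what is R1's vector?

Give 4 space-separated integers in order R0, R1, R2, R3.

Answer: 0 6 5 0

Derivation:
Op 1: merge R2<->R3 -> R2=(0,0,0,0) R3=(0,0,0,0)
Op 2: merge R3<->R0 -> R3=(0,0,0,0) R0=(0,0,0,0)
Op 3: inc R1 by 2 -> R1=(0,2,0,0) value=2
Op 4: inc R2 by 5 -> R2=(0,0,5,0) value=5
Op 5: inc R0 by 1 -> R0=(1,0,0,0) value=1
Op 6: merge R1<->R2 -> R1=(0,2,5,0) R2=(0,2,5,0)
Op 7: inc R1 by 4 -> R1=(0,6,5,0) value=11
Op 8: inc R3 by 2 -> R3=(0,0,0,2) value=2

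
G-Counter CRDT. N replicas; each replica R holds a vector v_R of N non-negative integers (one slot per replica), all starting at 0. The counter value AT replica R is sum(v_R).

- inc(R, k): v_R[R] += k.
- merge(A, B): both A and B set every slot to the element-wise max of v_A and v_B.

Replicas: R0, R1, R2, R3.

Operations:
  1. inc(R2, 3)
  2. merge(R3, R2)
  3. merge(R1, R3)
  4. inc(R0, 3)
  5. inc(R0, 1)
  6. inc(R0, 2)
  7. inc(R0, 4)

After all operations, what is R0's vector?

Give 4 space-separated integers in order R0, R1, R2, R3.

Op 1: inc R2 by 3 -> R2=(0,0,3,0) value=3
Op 2: merge R3<->R2 -> R3=(0,0,3,0) R2=(0,0,3,0)
Op 3: merge R1<->R3 -> R1=(0,0,3,0) R3=(0,0,3,0)
Op 4: inc R0 by 3 -> R0=(3,0,0,0) value=3
Op 5: inc R0 by 1 -> R0=(4,0,0,0) value=4
Op 6: inc R0 by 2 -> R0=(6,0,0,0) value=6
Op 7: inc R0 by 4 -> R0=(10,0,0,0) value=10

Answer: 10 0 0 0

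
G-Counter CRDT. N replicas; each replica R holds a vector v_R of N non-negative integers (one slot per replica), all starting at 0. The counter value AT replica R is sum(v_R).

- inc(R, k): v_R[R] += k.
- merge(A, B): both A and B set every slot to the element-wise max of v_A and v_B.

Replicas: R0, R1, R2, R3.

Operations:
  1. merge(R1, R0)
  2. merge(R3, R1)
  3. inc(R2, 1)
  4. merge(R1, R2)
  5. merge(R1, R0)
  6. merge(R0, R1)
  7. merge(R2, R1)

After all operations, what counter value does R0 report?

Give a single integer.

Answer: 1

Derivation:
Op 1: merge R1<->R0 -> R1=(0,0,0,0) R0=(0,0,0,0)
Op 2: merge R3<->R1 -> R3=(0,0,0,0) R1=(0,0,0,0)
Op 3: inc R2 by 1 -> R2=(0,0,1,0) value=1
Op 4: merge R1<->R2 -> R1=(0,0,1,0) R2=(0,0,1,0)
Op 5: merge R1<->R0 -> R1=(0,0,1,0) R0=(0,0,1,0)
Op 6: merge R0<->R1 -> R0=(0,0,1,0) R1=(0,0,1,0)
Op 7: merge R2<->R1 -> R2=(0,0,1,0) R1=(0,0,1,0)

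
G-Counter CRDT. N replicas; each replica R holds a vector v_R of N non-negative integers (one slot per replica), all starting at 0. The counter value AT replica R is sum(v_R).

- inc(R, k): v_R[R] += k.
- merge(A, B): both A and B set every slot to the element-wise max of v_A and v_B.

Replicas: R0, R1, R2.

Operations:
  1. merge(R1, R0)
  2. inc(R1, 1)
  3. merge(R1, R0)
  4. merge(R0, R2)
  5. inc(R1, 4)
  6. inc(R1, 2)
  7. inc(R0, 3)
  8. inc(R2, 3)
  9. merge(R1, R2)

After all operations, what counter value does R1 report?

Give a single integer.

Answer: 10

Derivation:
Op 1: merge R1<->R0 -> R1=(0,0,0) R0=(0,0,0)
Op 2: inc R1 by 1 -> R1=(0,1,0) value=1
Op 3: merge R1<->R0 -> R1=(0,1,0) R0=(0,1,0)
Op 4: merge R0<->R2 -> R0=(0,1,0) R2=(0,1,0)
Op 5: inc R1 by 4 -> R1=(0,5,0) value=5
Op 6: inc R1 by 2 -> R1=(0,7,0) value=7
Op 7: inc R0 by 3 -> R0=(3,1,0) value=4
Op 8: inc R2 by 3 -> R2=(0,1,3) value=4
Op 9: merge R1<->R2 -> R1=(0,7,3) R2=(0,7,3)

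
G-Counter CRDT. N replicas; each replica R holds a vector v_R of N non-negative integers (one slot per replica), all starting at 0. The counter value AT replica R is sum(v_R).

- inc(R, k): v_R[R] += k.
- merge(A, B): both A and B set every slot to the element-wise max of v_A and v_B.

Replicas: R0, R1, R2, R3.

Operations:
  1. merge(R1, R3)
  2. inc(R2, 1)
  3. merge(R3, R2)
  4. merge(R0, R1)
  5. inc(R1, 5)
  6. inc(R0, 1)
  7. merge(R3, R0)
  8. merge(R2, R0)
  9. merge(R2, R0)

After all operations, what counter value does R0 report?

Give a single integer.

Op 1: merge R1<->R3 -> R1=(0,0,0,0) R3=(0,0,0,0)
Op 2: inc R2 by 1 -> R2=(0,0,1,0) value=1
Op 3: merge R3<->R2 -> R3=(0,0,1,0) R2=(0,0,1,0)
Op 4: merge R0<->R1 -> R0=(0,0,0,0) R1=(0,0,0,0)
Op 5: inc R1 by 5 -> R1=(0,5,0,0) value=5
Op 6: inc R0 by 1 -> R0=(1,0,0,0) value=1
Op 7: merge R3<->R0 -> R3=(1,0,1,0) R0=(1,0,1,0)
Op 8: merge R2<->R0 -> R2=(1,0,1,0) R0=(1,0,1,0)
Op 9: merge R2<->R0 -> R2=(1,0,1,0) R0=(1,0,1,0)

Answer: 2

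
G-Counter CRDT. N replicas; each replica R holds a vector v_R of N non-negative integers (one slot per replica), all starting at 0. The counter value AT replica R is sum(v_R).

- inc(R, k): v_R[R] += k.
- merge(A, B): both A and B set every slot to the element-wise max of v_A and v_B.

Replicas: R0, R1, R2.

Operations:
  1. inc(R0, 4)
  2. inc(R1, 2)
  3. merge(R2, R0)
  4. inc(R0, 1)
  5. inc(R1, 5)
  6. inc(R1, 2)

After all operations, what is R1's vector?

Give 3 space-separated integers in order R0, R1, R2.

Answer: 0 9 0

Derivation:
Op 1: inc R0 by 4 -> R0=(4,0,0) value=4
Op 2: inc R1 by 2 -> R1=(0,2,0) value=2
Op 3: merge R2<->R0 -> R2=(4,0,0) R0=(4,0,0)
Op 4: inc R0 by 1 -> R0=(5,0,0) value=5
Op 5: inc R1 by 5 -> R1=(0,7,0) value=7
Op 6: inc R1 by 2 -> R1=(0,9,0) value=9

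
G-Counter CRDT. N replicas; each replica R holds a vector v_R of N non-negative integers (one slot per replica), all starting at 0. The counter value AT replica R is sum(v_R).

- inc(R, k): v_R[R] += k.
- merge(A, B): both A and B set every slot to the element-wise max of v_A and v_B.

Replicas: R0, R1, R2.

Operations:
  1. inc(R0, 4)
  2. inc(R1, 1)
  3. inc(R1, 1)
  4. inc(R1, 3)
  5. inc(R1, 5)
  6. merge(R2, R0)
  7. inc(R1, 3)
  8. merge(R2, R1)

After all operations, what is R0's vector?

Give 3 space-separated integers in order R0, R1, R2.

Op 1: inc R0 by 4 -> R0=(4,0,0) value=4
Op 2: inc R1 by 1 -> R1=(0,1,0) value=1
Op 3: inc R1 by 1 -> R1=(0,2,0) value=2
Op 4: inc R1 by 3 -> R1=(0,5,0) value=5
Op 5: inc R1 by 5 -> R1=(0,10,0) value=10
Op 6: merge R2<->R0 -> R2=(4,0,0) R0=(4,0,0)
Op 7: inc R1 by 3 -> R1=(0,13,0) value=13
Op 8: merge R2<->R1 -> R2=(4,13,0) R1=(4,13,0)

Answer: 4 0 0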